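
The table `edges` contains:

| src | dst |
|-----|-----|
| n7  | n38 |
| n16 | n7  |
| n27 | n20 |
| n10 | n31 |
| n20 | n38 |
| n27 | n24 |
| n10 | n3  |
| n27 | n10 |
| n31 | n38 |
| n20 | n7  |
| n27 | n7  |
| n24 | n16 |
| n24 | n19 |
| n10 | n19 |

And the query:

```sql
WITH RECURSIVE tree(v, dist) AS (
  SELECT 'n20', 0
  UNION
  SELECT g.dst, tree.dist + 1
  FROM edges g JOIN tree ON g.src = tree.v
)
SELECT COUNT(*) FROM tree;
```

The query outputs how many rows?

4

Base: (n20, dist=0).
Iteration 1: edges from {n20} -> (n38, dist=1), (n7, dist=1).
Iteration 2: edges from {n38,n7} -> (n38, dist=2).
Iteration 3: no outgoing edges from {n38}; recursion stops.
Total rows emitted: 4.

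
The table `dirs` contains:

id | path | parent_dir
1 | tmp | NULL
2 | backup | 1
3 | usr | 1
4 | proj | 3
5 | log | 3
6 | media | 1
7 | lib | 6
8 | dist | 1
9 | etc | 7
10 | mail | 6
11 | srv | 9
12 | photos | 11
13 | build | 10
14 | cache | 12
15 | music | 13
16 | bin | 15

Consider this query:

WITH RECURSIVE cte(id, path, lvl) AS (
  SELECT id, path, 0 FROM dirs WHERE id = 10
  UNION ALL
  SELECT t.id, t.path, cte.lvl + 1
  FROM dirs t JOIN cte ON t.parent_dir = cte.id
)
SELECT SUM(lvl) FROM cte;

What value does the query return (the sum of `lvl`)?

Base: id=10 (mail) at lvl 0.
Iteration 1: rows with parent_dir in {10} -> build (id 13, lvl 1).
Iteration 2: rows with parent_dir in {13} -> music (id 15, lvl 2).
Iteration 3: rows with parent_dir in {15} -> bin (id 16, lvl 3).
Iteration 4: no rows with parent_dir in {16}; recursion stops.
SUM(lvl) = 0 + 1 + 2 + 3 = 6.

6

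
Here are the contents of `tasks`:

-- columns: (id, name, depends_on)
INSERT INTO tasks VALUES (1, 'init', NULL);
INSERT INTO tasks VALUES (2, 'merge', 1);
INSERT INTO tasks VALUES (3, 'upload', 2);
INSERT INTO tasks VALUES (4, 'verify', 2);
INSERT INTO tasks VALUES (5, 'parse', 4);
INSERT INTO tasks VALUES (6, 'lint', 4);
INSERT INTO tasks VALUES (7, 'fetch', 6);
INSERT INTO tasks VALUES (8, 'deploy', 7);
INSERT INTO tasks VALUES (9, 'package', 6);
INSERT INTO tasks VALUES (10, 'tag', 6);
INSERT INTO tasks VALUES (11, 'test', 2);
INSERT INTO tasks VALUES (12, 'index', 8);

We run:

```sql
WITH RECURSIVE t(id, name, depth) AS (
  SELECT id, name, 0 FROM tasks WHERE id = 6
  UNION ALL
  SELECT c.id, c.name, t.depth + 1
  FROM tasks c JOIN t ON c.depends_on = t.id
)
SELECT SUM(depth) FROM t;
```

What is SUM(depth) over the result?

Base: id=6 (lint) at depth 0.
Iteration 1: rows with depends_on in {6} -> fetch (id 7, depth 1), package (id 9, depth 1), tag (id 10, depth 1).
Iteration 2: rows with depends_on in {7,9,10} -> deploy (id 8, depth 2).
Iteration 3: rows with depends_on in {8} -> index (id 12, depth 3).
Iteration 4: no rows with depends_on in {12}; recursion stops.
SUM(depth) = 0 + 1 + 1 + 1 + 2 + 3 = 8.

8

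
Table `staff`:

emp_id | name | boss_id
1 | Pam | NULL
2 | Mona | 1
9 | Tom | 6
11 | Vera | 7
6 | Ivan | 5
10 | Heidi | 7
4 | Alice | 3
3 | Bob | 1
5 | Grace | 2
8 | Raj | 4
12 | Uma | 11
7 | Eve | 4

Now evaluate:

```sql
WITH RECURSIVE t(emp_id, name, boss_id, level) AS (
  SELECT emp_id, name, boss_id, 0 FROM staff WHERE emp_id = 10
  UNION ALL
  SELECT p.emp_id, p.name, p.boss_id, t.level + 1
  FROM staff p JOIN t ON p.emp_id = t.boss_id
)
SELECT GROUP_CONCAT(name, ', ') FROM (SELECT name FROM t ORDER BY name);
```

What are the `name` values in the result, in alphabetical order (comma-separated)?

Base: emp_id=10 (Heidi), boss_id=7, level 0.
Iteration 1: join on emp_id=7 -> Eve (id 7, boss_id=4, level 1).
Iteration 2: join on emp_id=4 -> Alice (id 4, boss_id=3, level 2).
Iteration 3: join on emp_id=3 -> Bob (id 3, boss_id=1, level 3).
Iteration 4: join on emp_id=1 -> Pam (id 1, boss_id=NULL, level 4).
Iteration 5: boss_id is NULL; no match; recursion stops.

Alice, Bob, Eve, Heidi, Pam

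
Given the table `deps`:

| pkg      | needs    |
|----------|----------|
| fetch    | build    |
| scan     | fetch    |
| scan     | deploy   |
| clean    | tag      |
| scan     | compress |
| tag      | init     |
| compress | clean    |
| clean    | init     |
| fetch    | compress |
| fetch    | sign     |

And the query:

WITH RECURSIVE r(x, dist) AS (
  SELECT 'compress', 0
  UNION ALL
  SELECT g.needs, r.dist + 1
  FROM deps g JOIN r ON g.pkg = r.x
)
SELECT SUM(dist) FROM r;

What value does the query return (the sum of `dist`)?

Base: (compress, dist=0).
Iteration 1: edges from {compress} -> (clean, dist=1).
Iteration 2: edges from {clean} -> (init, dist=2), (tag, dist=2).
Iteration 3: edges from {init,tag} -> (init, dist=3).
Iteration 4: no outgoing edges from {init}; recursion stops.
SUM(dist) = 0 + 1 + 2 + 2 + 3 = 8.

8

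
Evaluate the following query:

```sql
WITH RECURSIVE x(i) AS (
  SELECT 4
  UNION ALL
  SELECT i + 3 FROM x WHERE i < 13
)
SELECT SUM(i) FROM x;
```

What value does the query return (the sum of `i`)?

34

Base: i=4.
Iteration 1: 4 < 13 holds -> i = 4 + 3 = 7.
Iteration 2: 7 < 13 holds -> i = 7 + 3 = 10.
Iteration 3: 10 < 13 holds -> i = 10 + 3 = 13.
Iteration 4: 13 < 13 fails; recursion stops.
SUM(i) = 4 + 7 + 10 + 13 = 34.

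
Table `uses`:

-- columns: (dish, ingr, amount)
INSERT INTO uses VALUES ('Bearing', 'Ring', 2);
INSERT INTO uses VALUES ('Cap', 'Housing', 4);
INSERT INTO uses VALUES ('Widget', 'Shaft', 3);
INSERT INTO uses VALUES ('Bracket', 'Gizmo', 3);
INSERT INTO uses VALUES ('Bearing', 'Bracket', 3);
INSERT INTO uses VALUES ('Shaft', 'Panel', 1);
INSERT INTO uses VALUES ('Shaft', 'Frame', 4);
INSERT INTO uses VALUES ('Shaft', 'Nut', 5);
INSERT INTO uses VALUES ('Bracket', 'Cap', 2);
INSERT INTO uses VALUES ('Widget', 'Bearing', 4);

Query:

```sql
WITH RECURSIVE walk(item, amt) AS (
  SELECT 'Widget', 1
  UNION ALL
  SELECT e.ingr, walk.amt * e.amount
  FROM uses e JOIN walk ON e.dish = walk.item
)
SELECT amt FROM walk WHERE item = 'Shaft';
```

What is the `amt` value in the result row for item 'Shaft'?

Base: (Widget, amt=1).
Iteration 1: components of {Widget} -> Bearing = 1*4 = 4, Shaft = 1*3 = 3.
Iteration 2: components of {Bearing,Shaft} -> Bracket = 4*3 = 12, Frame = 3*4 = 12, Nut = 3*5 = 15, Panel = 3*1 = 3, Ring = 4*2 = 8.
Iteration 3: components of {Bracket,Frame,Nut,Panel,Ring} -> Cap = 12*2 = 24, Gizmo = 12*3 = 36.
Iteration 4: components of {Cap,Gizmo} -> Housing = 24*4 = 96.
Iteration 5: no further components; recursion stops.

3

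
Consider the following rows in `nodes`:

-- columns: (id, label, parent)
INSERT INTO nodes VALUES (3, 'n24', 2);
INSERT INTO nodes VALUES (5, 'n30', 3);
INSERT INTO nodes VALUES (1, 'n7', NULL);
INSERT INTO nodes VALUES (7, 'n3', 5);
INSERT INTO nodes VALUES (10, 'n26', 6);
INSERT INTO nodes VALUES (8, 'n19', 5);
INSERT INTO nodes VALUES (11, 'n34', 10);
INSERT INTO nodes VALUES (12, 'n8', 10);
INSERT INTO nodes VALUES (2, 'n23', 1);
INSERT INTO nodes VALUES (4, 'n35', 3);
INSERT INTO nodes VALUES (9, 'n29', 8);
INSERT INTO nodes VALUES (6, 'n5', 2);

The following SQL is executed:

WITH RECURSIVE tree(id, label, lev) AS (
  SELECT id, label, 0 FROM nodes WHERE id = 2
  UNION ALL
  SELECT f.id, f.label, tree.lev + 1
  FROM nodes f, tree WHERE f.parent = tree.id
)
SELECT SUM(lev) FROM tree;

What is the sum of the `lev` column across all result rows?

Base: id=2 (n23) at lev 0.
Iteration 1: rows with parent in {2} -> n24 (id 3, lev 1), n5 (id 6, lev 1).
Iteration 2: rows with parent in {3,6} -> n35 (id 4, lev 2), n30 (id 5, lev 2), n26 (id 10, lev 2).
Iteration 3: rows with parent in {4,5,10} -> n3 (id 7, lev 3), n19 (id 8, lev 3), n34 (id 11, lev 3), n8 (id 12, lev 3).
Iteration 4: rows with parent in {7,8,11,12} -> n29 (id 9, lev 4).
Iteration 5: no rows with parent in {9}; recursion stops.
SUM(lev) = 0 + 1 + 1 + 2 + 2 + 2 + 3 + 3 + 3 + 3 + 4 = 24.

24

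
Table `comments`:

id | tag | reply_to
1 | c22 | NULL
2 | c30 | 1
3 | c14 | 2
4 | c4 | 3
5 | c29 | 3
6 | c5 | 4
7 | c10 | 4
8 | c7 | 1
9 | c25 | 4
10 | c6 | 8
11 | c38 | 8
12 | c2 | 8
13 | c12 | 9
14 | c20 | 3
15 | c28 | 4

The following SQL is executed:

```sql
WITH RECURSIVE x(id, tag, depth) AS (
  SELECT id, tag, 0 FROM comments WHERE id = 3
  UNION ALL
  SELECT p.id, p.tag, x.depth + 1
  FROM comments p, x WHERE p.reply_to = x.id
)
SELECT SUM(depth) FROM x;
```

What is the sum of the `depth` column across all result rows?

Base: id=3 (c14) at depth 0.
Iteration 1: rows with reply_to in {3} -> c4 (id 4, depth 1), c29 (id 5, depth 1), c20 (id 14, depth 1).
Iteration 2: rows with reply_to in {4,5,14} -> c5 (id 6, depth 2), c10 (id 7, depth 2), c25 (id 9, depth 2), c28 (id 15, depth 2).
Iteration 3: rows with reply_to in {6,7,9,15} -> c12 (id 13, depth 3).
Iteration 4: no rows with reply_to in {13}; recursion stops.
SUM(depth) = 0 + 1 + 1 + 1 + 2 + 2 + 2 + 2 + 3 = 14.

14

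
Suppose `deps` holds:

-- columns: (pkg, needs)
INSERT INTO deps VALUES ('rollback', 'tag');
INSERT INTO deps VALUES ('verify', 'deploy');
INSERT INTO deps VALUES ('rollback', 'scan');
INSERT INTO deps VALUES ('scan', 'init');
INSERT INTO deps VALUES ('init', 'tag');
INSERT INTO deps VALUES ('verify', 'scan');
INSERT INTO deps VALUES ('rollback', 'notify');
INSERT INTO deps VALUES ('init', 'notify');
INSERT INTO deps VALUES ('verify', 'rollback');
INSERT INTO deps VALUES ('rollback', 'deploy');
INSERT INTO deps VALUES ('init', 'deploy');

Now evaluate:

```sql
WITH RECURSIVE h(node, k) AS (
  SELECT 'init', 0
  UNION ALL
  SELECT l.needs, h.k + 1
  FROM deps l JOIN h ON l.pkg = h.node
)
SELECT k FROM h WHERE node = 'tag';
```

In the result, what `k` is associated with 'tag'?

Base: (init, k=0).
Iteration 1: edges from {init} -> (deploy, k=1), (notify, k=1), (tag, k=1).
Iteration 2: no outgoing edges from {deploy,notify,tag}; recursion stops.

1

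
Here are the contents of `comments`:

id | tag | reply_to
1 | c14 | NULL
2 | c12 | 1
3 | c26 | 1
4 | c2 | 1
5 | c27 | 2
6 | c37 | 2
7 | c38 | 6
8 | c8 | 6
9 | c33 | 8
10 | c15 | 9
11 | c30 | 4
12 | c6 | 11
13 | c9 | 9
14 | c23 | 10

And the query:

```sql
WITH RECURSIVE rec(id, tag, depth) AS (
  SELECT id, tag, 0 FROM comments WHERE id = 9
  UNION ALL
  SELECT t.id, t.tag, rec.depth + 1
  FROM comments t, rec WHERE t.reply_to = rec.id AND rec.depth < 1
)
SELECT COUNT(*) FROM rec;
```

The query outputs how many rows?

Base: id=9 (c33) at depth 0.
Iteration 1: rows with reply_to in {9} -> c15 (id 10, depth 1), c9 (id 13, depth 1).
Iteration 2: depth < 1 fails for all current rows; recursion stops.
Total rows emitted: 3.

3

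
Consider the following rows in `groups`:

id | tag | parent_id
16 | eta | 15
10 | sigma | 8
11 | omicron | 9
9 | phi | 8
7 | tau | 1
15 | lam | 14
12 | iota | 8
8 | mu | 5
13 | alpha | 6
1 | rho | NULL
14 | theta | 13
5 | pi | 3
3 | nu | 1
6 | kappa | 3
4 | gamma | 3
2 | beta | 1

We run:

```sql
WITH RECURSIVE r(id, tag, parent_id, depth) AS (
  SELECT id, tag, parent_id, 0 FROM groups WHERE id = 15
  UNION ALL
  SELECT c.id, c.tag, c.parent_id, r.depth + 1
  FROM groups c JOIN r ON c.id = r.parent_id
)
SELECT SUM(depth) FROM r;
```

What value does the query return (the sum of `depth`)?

Base: id=15 (lam), parent_id=14, depth 0.
Iteration 1: join on id=14 -> theta (id 14, parent_id=13, depth 1).
Iteration 2: join on id=13 -> alpha (id 13, parent_id=6, depth 2).
Iteration 3: join on id=6 -> kappa (id 6, parent_id=3, depth 3).
Iteration 4: join on id=3 -> nu (id 3, parent_id=1, depth 4).
Iteration 5: join on id=1 -> rho (id 1, parent_id=NULL, depth 5).
Iteration 6: parent_id is NULL; no match; recursion stops.
SUM(depth) = 0 + 1 + 2 + 3 + 4 + 5 = 15.

15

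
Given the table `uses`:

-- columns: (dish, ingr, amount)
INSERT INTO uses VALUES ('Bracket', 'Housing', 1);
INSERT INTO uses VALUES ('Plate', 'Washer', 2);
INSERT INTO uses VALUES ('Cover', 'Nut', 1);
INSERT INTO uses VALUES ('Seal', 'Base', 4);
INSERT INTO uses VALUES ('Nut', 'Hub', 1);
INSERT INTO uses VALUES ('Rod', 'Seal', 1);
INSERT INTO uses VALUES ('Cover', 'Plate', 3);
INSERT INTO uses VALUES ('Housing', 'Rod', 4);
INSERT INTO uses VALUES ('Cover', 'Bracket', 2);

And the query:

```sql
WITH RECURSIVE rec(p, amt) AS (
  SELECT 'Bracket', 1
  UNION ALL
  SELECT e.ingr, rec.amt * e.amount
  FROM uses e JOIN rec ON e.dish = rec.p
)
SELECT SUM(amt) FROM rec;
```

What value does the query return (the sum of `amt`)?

Base: (Bracket, amt=1).
Iteration 1: components of {Bracket} -> Housing = 1*1 = 1.
Iteration 2: components of {Housing} -> Rod = 1*4 = 4.
Iteration 3: components of {Rod} -> Seal = 4*1 = 4.
Iteration 4: components of {Seal} -> Base = 4*4 = 16.
Iteration 5: no further components; recursion stops.
SUM(amt) = 1 + 1 + 4 + 4 + 16 = 26.

26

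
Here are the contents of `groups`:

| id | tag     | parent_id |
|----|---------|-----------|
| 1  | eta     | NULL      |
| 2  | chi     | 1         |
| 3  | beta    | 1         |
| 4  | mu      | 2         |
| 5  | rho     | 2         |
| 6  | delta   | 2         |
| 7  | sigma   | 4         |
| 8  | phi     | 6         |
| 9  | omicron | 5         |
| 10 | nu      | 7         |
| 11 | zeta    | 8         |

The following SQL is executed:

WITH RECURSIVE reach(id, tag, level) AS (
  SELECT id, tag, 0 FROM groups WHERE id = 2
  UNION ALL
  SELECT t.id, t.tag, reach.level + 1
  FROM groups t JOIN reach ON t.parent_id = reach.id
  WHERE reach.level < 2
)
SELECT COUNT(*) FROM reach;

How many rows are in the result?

7

Base: id=2 (chi) at level 0.
Iteration 1: rows with parent_id in {2} -> mu (id 4, level 1), rho (id 5, level 1), delta (id 6, level 1).
Iteration 2: rows with parent_id in {4,5,6} -> sigma (id 7, level 2), phi (id 8, level 2), omicron (id 9, level 2).
Iteration 3: level < 2 fails for all current rows; recursion stops.
Total rows emitted: 7.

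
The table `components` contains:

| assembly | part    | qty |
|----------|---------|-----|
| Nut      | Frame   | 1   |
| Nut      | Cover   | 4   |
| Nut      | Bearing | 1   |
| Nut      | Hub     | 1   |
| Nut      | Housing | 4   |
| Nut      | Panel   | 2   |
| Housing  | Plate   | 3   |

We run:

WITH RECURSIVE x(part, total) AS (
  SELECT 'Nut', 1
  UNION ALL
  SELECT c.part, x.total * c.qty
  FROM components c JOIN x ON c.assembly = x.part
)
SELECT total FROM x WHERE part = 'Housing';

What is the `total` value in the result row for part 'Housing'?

4

Base: (Nut, total=1).
Iteration 1: components of {Nut} -> Bearing = 1*1 = 1, Cover = 1*4 = 4, Frame = 1*1 = 1, Housing = 1*4 = 4, Hub = 1*1 = 1, Panel = 1*2 = 2.
Iteration 2: components of {Bearing,Cover,Frame,Housing,Hub,Panel} -> Plate = 4*3 = 12.
Iteration 3: no further components; recursion stops.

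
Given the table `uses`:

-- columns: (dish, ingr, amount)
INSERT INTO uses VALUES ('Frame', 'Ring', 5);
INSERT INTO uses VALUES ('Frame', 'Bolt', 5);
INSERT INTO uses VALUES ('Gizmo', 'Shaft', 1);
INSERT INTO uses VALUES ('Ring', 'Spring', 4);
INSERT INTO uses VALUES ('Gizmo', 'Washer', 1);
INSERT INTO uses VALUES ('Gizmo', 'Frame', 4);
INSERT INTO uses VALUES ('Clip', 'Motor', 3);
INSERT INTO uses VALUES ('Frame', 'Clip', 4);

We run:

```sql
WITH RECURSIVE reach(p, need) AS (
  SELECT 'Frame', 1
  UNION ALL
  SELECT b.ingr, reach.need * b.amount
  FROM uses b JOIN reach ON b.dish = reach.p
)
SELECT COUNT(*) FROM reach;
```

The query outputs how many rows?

Base: (Frame, need=1).
Iteration 1: components of {Frame} -> Bolt = 1*5 = 5, Clip = 1*4 = 4, Ring = 1*5 = 5.
Iteration 2: components of {Bolt,Clip,Ring} -> Motor = 4*3 = 12, Spring = 5*4 = 20.
Iteration 3: no further components; recursion stops.
Total rows emitted: 6.

6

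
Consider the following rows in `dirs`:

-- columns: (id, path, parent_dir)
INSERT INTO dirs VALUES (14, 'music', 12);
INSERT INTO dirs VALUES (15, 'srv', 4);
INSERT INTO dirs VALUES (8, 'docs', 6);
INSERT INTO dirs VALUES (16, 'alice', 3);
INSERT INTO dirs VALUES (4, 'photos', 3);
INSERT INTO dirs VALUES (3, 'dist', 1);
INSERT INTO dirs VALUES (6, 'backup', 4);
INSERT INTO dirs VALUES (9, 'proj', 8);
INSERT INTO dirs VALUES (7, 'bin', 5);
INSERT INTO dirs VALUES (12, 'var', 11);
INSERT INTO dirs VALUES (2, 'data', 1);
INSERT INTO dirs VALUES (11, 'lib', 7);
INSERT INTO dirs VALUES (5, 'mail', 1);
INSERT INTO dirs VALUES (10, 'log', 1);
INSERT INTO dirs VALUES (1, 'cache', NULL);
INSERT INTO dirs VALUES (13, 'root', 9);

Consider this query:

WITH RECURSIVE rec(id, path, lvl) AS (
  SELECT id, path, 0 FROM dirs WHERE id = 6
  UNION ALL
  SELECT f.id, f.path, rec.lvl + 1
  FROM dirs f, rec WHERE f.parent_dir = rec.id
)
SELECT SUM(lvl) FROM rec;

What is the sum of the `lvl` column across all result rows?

Base: id=6 (backup) at lvl 0.
Iteration 1: rows with parent_dir in {6} -> docs (id 8, lvl 1).
Iteration 2: rows with parent_dir in {8} -> proj (id 9, lvl 2).
Iteration 3: rows with parent_dir in {9} -> root (id 13, lvl 3).
Iteration 4: no rows with parent_dir in {13}; recursion stops.
SUM(lvl) = 0 + 1 + 2 + 3 = 6.

6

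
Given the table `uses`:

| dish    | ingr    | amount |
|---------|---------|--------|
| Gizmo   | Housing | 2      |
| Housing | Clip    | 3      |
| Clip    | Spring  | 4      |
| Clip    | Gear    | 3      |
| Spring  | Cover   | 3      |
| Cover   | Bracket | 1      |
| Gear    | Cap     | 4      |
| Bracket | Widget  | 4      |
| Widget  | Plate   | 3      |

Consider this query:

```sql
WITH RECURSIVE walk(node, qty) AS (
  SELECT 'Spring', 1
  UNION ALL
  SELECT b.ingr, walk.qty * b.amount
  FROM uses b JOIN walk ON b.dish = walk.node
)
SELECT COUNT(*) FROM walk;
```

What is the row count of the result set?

5

Base: (Spring, qty=1).
Iteration 1: components of {Spring} -> Cover = 1*3 = 3.
Iteration 2: components of {Cover} -> Bracket = 3*1 = 3.
Iteration 3: components of {Bracket} -> Widget = 3*4 = 12.
Iteration 4: components of {Widget} -> Plate = 12*3 = 36.
Iteration 5: no further components; recursion stops.
Total rows emitted: 5.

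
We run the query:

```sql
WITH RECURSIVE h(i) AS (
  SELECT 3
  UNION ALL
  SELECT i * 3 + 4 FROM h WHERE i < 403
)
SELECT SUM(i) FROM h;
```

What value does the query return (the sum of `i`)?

595

Base: i=3.
Iteration 1: 3 < 403 holds -> i = 3 * 3 + 4 = 13.
Iteration 2: 13 < 403 holds -> i = 13 * 3 + 4 = 43.
Iteration 3: 43 < 403 holds -> i = 43 * 3 + 4 = 133.
Iteration 4: 133 < 403 holds -> i = 133 * 3 + 4 = 403.
Iteration 5: 403 < 403 fails; recursion stops.
SUM(i) = 3 + 13 + 43 + 133 + 403 = 595.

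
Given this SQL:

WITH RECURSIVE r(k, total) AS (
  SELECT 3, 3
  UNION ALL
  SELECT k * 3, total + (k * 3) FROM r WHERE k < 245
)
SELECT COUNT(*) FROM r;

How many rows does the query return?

6

Base: k=3, total=3.
Iteration 1: 3 < 245 holds -> k = 3 * 3 = 9, total = 3 + 9 = 12.
Iteration 2: 9 < 245 holds -> k = 9 * 3 = 27, total = 12 + 27 = 39.
Iteration 3: 27 < 245 holds -> k = 27 * 3 = 81, total = 39 + 81 = 120.
Iteration 4: 81 < 245 holds -> k = 81 * 3 = 243, total = 120 + 243 = 363.
Iteration 5: 243 < 245 holds -> k = 243 * 3 = 729, total = 363 + 729 = 1092.
Iteration 6: 729 < 245 fails; recursion stops.
Total rows emitted: 6.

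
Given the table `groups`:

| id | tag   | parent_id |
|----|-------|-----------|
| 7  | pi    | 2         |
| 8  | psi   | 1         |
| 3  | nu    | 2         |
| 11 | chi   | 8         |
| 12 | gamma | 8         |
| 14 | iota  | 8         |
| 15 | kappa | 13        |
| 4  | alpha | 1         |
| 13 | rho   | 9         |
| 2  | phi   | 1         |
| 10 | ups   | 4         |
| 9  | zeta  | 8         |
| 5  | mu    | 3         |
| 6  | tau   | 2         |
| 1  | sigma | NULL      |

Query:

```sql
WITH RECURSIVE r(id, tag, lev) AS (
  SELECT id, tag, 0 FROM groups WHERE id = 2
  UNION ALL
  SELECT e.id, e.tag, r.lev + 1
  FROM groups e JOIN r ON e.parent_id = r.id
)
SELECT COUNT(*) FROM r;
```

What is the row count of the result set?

5

Base: id=2 (phi) at lev 0.
Iteration 1: rows with parent_id in {2} -> nu (id 3, lev 1), tau (id 6, lev 1), pi (id 7, lev 1).
Iteration 2: rows with parent_id in {3,6,7} -> mu (id 5, lev 2).
Iteration 3: no rows with parent_id in {5}; recursion stops.
Total rows emitted: 5.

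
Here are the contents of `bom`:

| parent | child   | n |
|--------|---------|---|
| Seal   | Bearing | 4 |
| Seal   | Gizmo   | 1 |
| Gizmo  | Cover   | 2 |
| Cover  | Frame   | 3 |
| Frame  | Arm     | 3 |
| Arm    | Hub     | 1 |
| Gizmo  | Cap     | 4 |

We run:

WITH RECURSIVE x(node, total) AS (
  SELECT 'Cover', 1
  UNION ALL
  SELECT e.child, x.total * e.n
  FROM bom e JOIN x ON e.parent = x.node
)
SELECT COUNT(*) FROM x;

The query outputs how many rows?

4

Base: (Cover, total=1).
Iteration 1: components of {Cover} -> Frame = 1*3 = 3.
Iteration 2: components of {Frame} -> Arm = 3*3 = 9.
Iteration 3: components of {Arm} -> Hub = 9*1 = 9.
Iteration 4: no further components; recursion stops.
Total rows emitted: 4.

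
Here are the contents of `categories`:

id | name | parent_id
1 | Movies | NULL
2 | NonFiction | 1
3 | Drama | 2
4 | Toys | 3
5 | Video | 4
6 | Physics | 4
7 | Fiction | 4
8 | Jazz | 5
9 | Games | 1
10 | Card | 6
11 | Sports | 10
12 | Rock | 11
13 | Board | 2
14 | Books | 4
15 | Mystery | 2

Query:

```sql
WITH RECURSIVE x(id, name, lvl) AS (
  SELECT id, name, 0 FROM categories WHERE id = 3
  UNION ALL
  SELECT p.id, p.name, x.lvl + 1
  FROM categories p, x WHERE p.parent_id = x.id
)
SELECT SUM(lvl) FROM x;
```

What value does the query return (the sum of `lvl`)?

24

Base: id=3 (Drama) at lvl 0.
Iteration 1: rows with parent_id in {3} -> Toys (id 4, lvl 1).
Iteration 2: rows with parent_id in {4} -> Video (id 5, lvl 2), Physics (id 6, lvl 2), Fiction (id 7, lvl 2), Books (id 14, lvl 2).
Iteration 3: rows with parent_id in {5,6,7,14} -> Jazz (id 8, lvl 3), Card (id 10, lvl 3).
Iteration 4: rows with parent_id in {8,10} -> Sports (id 11, lvl 4).
Iteration 5: rows with parent_id in {11} -> Rock (id 12, lvl 5).
Iteration 6: no rows with parent_id in {12}; recursion stops.
SUM(lvl) = 0 + 1 + 2 + 2 + 2 + 2 + 3 + 3 + 4 + 5 = 24.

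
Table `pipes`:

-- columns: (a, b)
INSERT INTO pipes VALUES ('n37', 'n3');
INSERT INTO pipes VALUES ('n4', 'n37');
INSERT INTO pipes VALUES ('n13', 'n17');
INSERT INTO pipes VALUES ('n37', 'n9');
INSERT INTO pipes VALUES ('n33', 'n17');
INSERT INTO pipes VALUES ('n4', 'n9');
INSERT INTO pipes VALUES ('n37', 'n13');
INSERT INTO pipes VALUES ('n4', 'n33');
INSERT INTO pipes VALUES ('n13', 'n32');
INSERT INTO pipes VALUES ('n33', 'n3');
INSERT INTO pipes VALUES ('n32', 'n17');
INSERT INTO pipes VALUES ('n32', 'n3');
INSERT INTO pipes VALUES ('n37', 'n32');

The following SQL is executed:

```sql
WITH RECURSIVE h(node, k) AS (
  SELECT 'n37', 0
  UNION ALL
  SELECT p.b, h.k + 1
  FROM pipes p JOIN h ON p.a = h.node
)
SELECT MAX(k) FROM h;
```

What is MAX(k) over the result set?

3

Base: (n37, k=0).
Iteration 1: edges from {n37} -> (n13, k=1), (n3, k=1), (n32, k=1), (n9, k=1).
Iteration 2: edges from {n13,n3,n32,n9} -> (n17, k=2) x2, (n3, k=2), (n32, k=2). [UNION ALL keeps all 4 new rows, including repeats]
Iteration 3: edges from {n17,n3,n32} -> (n17, k=3), (n3, k=3).
Iteration 4: no outgoing edges from {n17,n3}; recursion stops.
k values: 0, 1, 1, 1, 1, 2, 2, 2, 2, 3, 3; the maximum is 3.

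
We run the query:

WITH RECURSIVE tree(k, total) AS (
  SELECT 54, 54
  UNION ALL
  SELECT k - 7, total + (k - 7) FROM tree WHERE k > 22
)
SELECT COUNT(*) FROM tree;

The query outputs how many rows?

6

Base: k=54, total=54.
Iteration 1: 54 > 22 holds -> k = 54 - 7 = 47, total = 54 + 47 = 101.
Iteration 2: 47 > 22 holds -> k = 47 - 7 = 40, total = 101 + 40 = 141.
Iteration 3: 40 > 22 holds -> k = 40 - 7 = 33, total = 141 + 33 = 174.
Iteration 4: 33 > 22 holds -> k = 33 - 7 = 26, total = 174 + 26 = 200.
Iteration 5: 26 > 22 holds -> k = 26 - 7 = 19, total = 200 + 19 = 219.
Iteration 6: 19 > 22 fails; recursion stops.
Total rows emitted: 6.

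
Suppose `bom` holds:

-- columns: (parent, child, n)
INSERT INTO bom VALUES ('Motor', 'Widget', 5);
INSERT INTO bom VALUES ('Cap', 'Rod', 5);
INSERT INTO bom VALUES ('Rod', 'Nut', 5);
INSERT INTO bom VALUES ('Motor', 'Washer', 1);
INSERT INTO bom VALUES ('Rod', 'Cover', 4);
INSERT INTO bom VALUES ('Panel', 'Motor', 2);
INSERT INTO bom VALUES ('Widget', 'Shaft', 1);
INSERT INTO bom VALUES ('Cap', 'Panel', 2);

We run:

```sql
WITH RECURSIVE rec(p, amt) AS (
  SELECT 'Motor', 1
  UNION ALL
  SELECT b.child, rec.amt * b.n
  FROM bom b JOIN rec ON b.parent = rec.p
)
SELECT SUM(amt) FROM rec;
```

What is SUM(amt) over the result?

12

Base: (Motor, amt=1).
Iteration 1: components of {Motor} -> Washer = 1*1 = 1, Widget = 1*5 = 5.
Iteration 2: components of {Washer,Widget} -> Shaft = 5*1 = 5.
Iteration 3: no further components; recursion stops.
SUM(amt) = 1 + 5 + 1 + 5 = 12.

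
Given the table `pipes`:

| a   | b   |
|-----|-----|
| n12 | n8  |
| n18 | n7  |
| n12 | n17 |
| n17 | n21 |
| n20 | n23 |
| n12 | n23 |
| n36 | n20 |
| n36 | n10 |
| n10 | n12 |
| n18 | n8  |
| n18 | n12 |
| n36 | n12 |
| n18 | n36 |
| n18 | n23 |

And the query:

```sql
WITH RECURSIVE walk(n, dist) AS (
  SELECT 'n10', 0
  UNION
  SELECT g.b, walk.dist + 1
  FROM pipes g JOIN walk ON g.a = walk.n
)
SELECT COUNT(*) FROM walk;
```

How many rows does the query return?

Base: (n10, dist=0).
Iteration 1: edges from {n10} -> (n12, dist=1).
Iteration 2: edges from {n12} -> (n17, dist=2), (n23, dist=2), (n8, dist=2).
Iteration 3: edges from {n17,n23,n8} -> (n21, dist=3).
Iteration 4: no outgoing edges from {n21}; recursion stops.
Total rows emitted: 6.

6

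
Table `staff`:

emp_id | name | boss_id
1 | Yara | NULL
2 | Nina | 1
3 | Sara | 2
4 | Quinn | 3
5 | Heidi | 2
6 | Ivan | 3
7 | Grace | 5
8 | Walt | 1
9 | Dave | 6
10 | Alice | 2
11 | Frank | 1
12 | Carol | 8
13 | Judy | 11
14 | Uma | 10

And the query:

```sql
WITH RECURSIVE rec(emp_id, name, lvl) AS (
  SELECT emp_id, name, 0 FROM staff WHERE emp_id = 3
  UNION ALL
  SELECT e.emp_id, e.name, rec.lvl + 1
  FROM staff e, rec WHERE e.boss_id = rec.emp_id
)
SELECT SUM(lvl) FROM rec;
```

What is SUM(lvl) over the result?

4

Base: emp_id=3 (Sara) at lvl 0.
Iteration 1: rows with boss_id in {3} -> Quinn (id 4, lvl 1), Ivan (id 6, lvl 1).
Iteration 2: rows with boss_id in {4,6} -> Dave (id 9, lvl 2).
Iteration 3: no rows with boss_id in {9}; recursion stops.
SUM(lvl) = 0 + 1 + 1 + 2 = 4.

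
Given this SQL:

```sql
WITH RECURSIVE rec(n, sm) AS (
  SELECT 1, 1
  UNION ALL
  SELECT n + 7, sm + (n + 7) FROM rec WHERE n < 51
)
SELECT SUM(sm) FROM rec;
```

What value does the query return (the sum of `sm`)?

Base: n=1, sm=1.
Iteration 1: 1 < 51 holds -> n = 1 + 7 = 8, sm = 1 + 8 = 9.
Iteration 2: 8 < 51 holds -> n = 8 + 7 = 15, sm = 9 + 15 = 24.
Iteration 3: 15 < 51 holds -> n = 15 + 7 = 22, sm = 24 + 22 = 46.
Iteration 4: 22 < 51 holds -> n = 22 + 7 = 29, sm = 46 + 29 = 75.
Iteration 5: 29 < 51 holds -> n = 29 + 7 = 36, sm = 75 + 36 = 111.
Iteration 6: 36 < 51 holds -> n = 36 + 7 = 43, sm = 111 + 43 = 154.
Iteration 7: 43 < 51 holds -> n = 43 + 7 = 50, sm = 154 + 50 = 204.
Iteration 8: 50 < 51 holds -> n = 50 + 7 = 57, sm = 204 + 57 = 261.
Iteration 9: 57 < 51 fails; recursion stops.
SUM(sm) = 1 + 9 + 24 + 46 + 75 + 111 + 154 + 204 + 261 = 885.

885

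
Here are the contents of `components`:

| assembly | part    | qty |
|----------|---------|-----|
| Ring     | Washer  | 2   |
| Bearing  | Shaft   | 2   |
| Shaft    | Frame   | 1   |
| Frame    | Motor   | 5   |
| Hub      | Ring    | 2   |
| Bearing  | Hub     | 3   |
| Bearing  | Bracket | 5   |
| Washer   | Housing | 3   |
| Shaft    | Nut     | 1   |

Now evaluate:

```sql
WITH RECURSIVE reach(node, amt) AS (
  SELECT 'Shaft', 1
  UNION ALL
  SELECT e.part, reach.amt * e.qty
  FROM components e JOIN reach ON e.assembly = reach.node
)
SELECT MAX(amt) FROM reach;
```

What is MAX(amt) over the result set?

Base: (Shaft, amt=1).
Iteration 1: components of {Shaft} -> Frame = 1*1 = 1, Nut = 1*1 = 1.
Iteration 2: components of {Frame,Nut} -> Motor = 1*5 = 5.
Iteration 3: no further components; recursion stops.
amt values: 1, 1, 1, 5; the maximum is 5.

5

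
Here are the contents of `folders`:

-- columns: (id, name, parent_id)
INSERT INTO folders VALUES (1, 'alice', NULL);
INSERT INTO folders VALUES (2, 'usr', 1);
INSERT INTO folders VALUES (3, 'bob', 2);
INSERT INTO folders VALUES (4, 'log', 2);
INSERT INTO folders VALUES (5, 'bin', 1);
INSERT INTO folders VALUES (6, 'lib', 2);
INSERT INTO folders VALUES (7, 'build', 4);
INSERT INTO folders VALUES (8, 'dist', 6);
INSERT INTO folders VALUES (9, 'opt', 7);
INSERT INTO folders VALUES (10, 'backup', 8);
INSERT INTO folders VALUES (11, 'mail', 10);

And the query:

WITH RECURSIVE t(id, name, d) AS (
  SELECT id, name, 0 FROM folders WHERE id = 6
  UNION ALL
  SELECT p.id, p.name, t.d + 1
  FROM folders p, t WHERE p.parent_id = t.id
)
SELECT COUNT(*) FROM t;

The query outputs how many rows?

4

Base: id=6 (lib) at d 0.
Iteration 1: rows with parent_id in {6} -> dist (id 8, d 1).
Iteration 2: rows with parent_id in {8} -> backup (id 10, d 2).
Iteration 3: rows with parent_id in {10} -> mail (id 11, d 3).
Iteration 4: no rows with parent_id in {11}; recursion stops.
Total rows emitted: 4.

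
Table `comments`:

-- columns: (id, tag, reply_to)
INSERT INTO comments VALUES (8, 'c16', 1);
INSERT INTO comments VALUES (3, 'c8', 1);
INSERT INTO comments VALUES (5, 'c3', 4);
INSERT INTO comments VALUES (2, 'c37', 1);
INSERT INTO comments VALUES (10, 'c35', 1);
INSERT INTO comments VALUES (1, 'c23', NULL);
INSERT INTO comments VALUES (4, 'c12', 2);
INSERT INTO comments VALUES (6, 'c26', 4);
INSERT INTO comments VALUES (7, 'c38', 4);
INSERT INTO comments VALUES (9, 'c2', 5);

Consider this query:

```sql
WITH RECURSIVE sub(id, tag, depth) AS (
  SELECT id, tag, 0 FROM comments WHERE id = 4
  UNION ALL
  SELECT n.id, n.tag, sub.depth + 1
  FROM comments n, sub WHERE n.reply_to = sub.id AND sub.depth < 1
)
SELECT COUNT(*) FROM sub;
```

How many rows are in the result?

4

Base: id=4 (c12) at depth 0.
Iteration 1: rows with reply_to in {4} -> c3 (id 5, depth 1), c26 (id 6, depth 1), c38 (id 7, depth 1).
Iteration 2: depth < 1 fails for all current rows; recursion stops.
Total rows emitted: 4.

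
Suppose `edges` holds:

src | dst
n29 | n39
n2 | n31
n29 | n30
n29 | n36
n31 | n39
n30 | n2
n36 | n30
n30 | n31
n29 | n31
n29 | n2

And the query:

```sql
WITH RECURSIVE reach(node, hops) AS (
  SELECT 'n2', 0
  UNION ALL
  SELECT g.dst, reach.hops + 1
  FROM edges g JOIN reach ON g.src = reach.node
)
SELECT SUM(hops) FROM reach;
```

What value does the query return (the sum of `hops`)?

3

Base: (n2, hops=0).
Iteration 1: edges from {n2} -> (n31, hops=1).
Iteration 2: edges from {n31} -> (n39, hops=2).
Iteration 3: no outgoing edges from {n39}; recursion stops.
SUM(hops) = 0 + 1 + 2 = 3.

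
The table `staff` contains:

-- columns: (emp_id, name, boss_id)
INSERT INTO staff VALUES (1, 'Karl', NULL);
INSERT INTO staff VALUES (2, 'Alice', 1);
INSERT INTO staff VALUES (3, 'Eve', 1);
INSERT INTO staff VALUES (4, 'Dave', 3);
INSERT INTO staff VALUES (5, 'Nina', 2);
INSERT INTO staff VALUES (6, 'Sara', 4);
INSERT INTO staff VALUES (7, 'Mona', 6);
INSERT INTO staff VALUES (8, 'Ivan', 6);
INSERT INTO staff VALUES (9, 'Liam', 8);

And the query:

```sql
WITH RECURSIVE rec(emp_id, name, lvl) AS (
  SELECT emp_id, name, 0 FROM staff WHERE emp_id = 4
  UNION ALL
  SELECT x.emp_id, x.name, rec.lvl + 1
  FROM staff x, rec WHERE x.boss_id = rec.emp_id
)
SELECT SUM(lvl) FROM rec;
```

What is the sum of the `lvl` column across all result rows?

8

Base: emp_id=4 (Dave) at lvl 0.
Iteration 1: rows with boss_id in {4} -> Sara (id 6, lvl 1).
Iteration 2: rows with boss_id in {6} -> Mona (id 7, lvl 2), Ivan (id 8, lvl 2).
Iteration 3: rows with boss_id in {7,8} -> Liam (id 9, lvl 3).
Iteration 4: no rows with boss_id in {9}; recursion stops.
SUM(lvl) = 0 + 1 + 2 + 2 + 3 = 8.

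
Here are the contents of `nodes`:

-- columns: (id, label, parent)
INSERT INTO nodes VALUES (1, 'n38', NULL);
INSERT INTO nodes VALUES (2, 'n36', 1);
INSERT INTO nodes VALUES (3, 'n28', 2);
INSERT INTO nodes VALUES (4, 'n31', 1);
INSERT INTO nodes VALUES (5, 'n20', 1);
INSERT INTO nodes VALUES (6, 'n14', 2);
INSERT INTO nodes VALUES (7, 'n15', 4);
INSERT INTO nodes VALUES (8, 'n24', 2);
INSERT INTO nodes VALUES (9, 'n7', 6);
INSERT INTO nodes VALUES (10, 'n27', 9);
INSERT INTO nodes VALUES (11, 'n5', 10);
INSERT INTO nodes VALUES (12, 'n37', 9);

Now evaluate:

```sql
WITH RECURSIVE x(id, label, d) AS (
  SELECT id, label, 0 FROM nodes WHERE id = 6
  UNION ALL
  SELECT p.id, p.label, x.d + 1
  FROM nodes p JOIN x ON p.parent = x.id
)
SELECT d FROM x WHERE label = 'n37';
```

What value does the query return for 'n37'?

Base: id=6 (n14) at d 0.
Iteration 1: rows with parent in {6} -> n7 (id 9, d 1).
Iteration 2: rows with parent in {9} -> n27 (id 10, d 2), n37 (id 12, d 2).
Iteration 3: rows with parent in {10,12} -> n5 (id 11, d 3).
Iteration 4: no rows with parent in {11}; recursion stops.

2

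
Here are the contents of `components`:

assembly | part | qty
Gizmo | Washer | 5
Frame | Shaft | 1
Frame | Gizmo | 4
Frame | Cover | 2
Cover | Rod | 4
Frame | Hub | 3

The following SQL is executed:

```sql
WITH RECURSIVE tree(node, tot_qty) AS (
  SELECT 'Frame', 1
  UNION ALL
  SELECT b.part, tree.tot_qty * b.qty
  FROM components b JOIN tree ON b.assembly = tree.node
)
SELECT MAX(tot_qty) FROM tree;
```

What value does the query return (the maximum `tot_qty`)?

Base: (Frame, tot_qty=1).
Iteration 1: components of {Frame} -> Cover = 1*2 = 2, Gizmo = 1*4 = 4, Hub = 1*3 = 3, Shaft = 1*1 = 1.
Iteration 2: components of {Cover,Gizmo,Hub,Shaft} -> Rod = 2*4 = 8, Washer = 4*5 = 20.
Iteration 3: no further components; recursion stops.
tot_qty values: 1, 3, 4, 2, 1, 20, 8; the maximum is 20.

20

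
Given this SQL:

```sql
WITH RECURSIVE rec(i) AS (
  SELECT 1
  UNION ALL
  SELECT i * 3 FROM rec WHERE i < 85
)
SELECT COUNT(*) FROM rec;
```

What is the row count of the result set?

Base: i=1.
Iteration 1: 1 < 85 holds -> i = 1 * 3 = 3.
Iteration 2: 3 < 85 holds -> i = 3 * 3 = 9.
Iteration 3: 9 < 85 holds -> i = 9 * 3 = 27.
Iteration 4: 27 < 85 holds -> i = 27 * 3 = 81.
Iteration 5: 81 < 85 holds -> i = 81 * 3 = 243.
Iteration 6: 243 < 85 fails; recursion stops.
Total rows emitted: 6.

6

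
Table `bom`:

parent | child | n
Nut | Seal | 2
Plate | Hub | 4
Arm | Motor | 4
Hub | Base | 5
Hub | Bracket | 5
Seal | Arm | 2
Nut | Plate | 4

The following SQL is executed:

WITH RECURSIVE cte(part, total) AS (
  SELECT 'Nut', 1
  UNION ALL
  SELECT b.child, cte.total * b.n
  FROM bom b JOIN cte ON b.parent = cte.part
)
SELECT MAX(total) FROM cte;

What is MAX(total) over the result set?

80

Base: (Nut, total=1).
Iteration 1: components of {Nut} -> Plate = 1*4 = 4, Seal = 1*2 = 2.
Iteration 2: components of {Plate,Seal} -> Arm = 2*2 = 4, Hub = 4*4 = 16.
Iteration 3: components of {Arm,Hub} -> Base = 16*5 = 80, Bracket = 16*5 = 80, Motor = 4*4 = 16.
Iteration 4: no further components; recursion stops.
total values: 1, 4, 2, 16, 4, 80, 80, 16; the maximum is 80.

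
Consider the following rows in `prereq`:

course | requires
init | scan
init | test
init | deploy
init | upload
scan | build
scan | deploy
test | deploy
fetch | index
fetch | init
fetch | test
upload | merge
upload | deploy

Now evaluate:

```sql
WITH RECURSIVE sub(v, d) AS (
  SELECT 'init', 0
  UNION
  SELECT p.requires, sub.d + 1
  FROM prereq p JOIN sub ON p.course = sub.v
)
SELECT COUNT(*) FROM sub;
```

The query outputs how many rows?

8

Base: (init, d=0).
Iteration 1: edges from {init} -> (deploy, d=1), (scan, d=1), (test, d=1), (upload, d=1).
Iteration 2: edges from {deploy,scan,test,upload} -> (build, d=2), (deploy, d=2), (merge, d=2). [UNION drops 2 duplicate row(s)]
Iteration 3: no outgoing edges from {build,deploy,merge}; recursion stops.
Total rows emitted: 8.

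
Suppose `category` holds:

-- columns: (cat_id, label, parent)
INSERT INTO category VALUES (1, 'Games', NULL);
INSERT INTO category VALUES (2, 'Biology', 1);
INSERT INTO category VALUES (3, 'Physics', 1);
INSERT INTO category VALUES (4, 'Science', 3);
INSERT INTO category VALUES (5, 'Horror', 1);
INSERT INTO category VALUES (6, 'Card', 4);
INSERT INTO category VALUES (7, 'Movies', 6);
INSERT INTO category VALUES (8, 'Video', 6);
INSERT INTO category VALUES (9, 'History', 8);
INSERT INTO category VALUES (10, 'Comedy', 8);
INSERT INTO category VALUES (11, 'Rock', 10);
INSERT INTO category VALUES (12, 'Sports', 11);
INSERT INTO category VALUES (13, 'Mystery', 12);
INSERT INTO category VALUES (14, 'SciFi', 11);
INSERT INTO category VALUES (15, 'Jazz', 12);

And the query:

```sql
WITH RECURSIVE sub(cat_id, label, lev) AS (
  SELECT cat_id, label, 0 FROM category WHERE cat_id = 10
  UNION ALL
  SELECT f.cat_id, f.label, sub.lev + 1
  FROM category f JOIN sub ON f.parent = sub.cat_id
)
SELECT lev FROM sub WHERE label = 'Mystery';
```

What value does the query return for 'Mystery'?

3

Base: cat_id=10 (Comedy) at lev 0.
Iteration 1: rows with parent in {10} -> Rock (id 11, lev 1).
Iteration 2: rows with parent in {11} -> Sports (id 12, lev 2), SciFi (id 14, lev 2).
Iteration 3: rows with parent in {12,14} -> Mystery (id 13, lev 3), Jazz (id 15, lev 3).
Iteration 4: no rows with parent in {13,15}; recursion stops.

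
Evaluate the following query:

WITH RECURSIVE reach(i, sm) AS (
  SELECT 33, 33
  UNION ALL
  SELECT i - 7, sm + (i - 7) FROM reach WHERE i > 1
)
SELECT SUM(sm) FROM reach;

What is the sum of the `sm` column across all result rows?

Base: i=33, sm=33.
Iteration 1: 33 > 1 holds -> i = 33 - 7 = 26, sm = 33 + 26 = 59.
Iteration 2: 26 > 1 holds -> i = 26 - 7 = 19, sm = 59 + 19 = 78.
Iteration 3: 19 > 1 holds -> i = 19 - 7 = 12, sm = 78 + 12 = 90.
Iteration 4: 12 > 1 holds -> i = 12 - 7 = 5, sm = 90 + 5 = 95.
Iteration 5: 5 > 1 holds -> i = 5 - 7 = -2, sm = 95 + -2 = 93.
Iteration 6: -2 > 1 fails; recursion stops.
SUM(sm) = 33 + 59 + 78 + 90 + 95 + 93 = 448.

448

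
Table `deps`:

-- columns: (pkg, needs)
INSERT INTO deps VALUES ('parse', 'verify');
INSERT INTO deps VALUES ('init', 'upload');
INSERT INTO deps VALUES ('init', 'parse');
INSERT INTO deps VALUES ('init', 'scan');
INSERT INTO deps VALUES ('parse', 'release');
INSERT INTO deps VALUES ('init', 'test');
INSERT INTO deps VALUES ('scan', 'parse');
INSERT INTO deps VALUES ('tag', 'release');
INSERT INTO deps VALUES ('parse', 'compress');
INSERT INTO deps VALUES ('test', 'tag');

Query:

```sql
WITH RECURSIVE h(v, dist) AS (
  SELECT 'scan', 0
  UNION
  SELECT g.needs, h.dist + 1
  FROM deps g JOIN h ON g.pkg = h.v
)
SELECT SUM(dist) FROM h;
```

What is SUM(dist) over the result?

Base: (scan, dist=0).
Iteration 1: edges from {scan} -> (parse, dist=1).
Iteration 2: edges from {parse} -> (compress, dist=2), (release, dist=2), (verify, dist=2).
Iteration 3: no outgoing edges from {compress,release,verify}; recursion stops.
SUM(dist) = 0 + 1 + 2 + 2 + 2 = 7.

7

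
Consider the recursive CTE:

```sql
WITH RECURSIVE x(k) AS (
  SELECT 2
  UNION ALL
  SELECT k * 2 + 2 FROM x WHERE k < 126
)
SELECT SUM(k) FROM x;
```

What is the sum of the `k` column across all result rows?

Base: k=2.
Iteration 1: 2 < 126 holds -> k = 2 * 2 + 2 = 6.
Iteration 2: 6 < 126 holds -> k = 6 * 2 + 2 = 14.
Iteration 3: 14 < 126 holds -> k = 14 * 2 + 2 = 30.
Iteration 4: 30 < 126 holds -> k = 30 * 2 + 2 = 62.
Iteration 5: 62 < 126 holds -> k = 62 * 2 + 2 = 126.
Iteration 6: 126 < 126 fails; recursion stops.
SUM(k) = 2 + 6 + 14 + 30 + 62 + 126 = 240.

240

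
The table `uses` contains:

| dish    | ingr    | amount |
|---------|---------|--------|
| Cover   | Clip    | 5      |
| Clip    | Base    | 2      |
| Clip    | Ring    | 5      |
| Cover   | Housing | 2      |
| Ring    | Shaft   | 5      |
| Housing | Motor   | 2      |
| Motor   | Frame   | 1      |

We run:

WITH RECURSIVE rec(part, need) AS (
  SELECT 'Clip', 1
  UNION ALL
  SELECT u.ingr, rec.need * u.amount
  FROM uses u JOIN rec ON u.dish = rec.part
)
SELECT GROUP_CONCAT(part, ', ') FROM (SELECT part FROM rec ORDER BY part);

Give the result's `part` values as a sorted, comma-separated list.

Base, Clip, Ring, Shaft

Base: (Clip, need=1).
Iteration 1: components of {Clip} -> Base = 1*2 = 2, Ring = 1*5 = 5.
Iteration 2: components of {Base,Ring} -> Shaft = 5*5 = 25.
Iteration 3: no further components; recursion stops.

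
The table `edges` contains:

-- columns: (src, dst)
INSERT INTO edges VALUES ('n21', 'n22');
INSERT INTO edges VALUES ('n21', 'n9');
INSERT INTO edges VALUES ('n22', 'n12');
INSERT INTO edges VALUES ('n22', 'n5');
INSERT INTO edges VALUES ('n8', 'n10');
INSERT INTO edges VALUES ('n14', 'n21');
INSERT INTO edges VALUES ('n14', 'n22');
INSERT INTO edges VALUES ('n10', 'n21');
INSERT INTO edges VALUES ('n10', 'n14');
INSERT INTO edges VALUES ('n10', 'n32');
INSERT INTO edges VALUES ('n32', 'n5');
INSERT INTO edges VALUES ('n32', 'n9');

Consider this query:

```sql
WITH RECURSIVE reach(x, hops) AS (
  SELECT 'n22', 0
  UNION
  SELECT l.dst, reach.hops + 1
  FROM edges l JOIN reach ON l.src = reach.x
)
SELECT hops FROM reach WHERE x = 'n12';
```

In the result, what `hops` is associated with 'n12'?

1

Base: (n22, hops=0).
Iteration 1: edges from {n22} -> (n12, hops=1), (n5, hops=1).
Iteration 2: no outgoing edges from {n12,n5}; recursion stops.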